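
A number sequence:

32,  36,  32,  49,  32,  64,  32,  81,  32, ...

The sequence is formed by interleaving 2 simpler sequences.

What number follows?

100

Positions 1, 3, 5, … form one subsequence and positions 2, 4, 6, … form another.
Stream A = 32, 32, 32, 32, 32: the constant sequence 32.
Stream B = 36, 49, 64, 81: perfect squares starting at 6².
Position 10 → stream B, term 5 = 100.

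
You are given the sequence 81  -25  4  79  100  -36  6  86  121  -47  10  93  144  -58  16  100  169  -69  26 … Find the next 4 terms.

Read the sequence 4 terms at a time; column i is its own pattern.
Track A: 81, 100, 121, 144, 169 (perfect squares starting at 9²).
Track B: -25, -36, -47, -58, -69 (subtracting 11 each time).
Track C: 4, 6, 10, 16, 26 (a Fibonacci-like recurrence a_n = a_{n-1} + a_{n-2}).
Track D: 79, 86, 93, 100 (adding 7 each time).
The 20th slot belongs to track D; its 5th term is 107.
Position 21 falls in track A as its term 6, giving 196.
Position 22 → track B, term 6 = -80.
Position 23 → track C, term 6 = 42.

107, 196, -80, 42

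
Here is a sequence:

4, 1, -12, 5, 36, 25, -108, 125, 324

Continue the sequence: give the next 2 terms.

Odd-indexed and even-indexed terms follow separate rules.
Stream A: 4, -12, 36, -108, 324. A geometric progression (common ratio -3).
Stream B: 1, 5, 25, 125. Powers of 5.
Term 10 comes from stream B (its 5th entry): 625.
Term 11 comes from stream A (its 6th entry): -972.

625, -972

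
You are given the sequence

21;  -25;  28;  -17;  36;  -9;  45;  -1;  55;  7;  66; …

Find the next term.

The terms cycle through 2 interleaved subsequences.
Track A: 21, 28, 36, 45, 55, 66 (the triangular numbers T_6, T_7, …).
Track B: -25, -17, -9, -1, 7 (arithmetic, step +8).
The 12th slot belongs to track B; its 6th term is 15.

15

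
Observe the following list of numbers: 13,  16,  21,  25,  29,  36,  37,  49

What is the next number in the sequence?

45

Split by position mod 2 into 2 tracks.
Stream A is 13, 21, 29, 37, which is arithmetic, step +8.
Stream B is 16, 25, 36, 49, which is consecutive squares n² from n = 4.
Position 9 falls in stream A as its term 5, giving 45.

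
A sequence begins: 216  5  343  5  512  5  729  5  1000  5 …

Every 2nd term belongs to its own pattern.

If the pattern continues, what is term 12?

Split by position mod 2 into 2 tracks.
Track A: 216, 343, 512, 729, 1000. Perfect cubes starting at 6³.
Track B: 5, 5, 5, 5, 5. Constant 5.
Position 12 falls in track B as its term 6, giving 5.

5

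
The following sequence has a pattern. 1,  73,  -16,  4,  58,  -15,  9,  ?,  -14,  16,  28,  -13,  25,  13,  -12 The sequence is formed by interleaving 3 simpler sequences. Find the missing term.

43

Split by position mod 3 into 3 tracks.
Track A = 1, 4, 9, 16, 25: perfect squares starting at 1².
Track B = 73, 58, ?, 28, 13: arithmetic, step −15.
Track C = -16, -15, -14, -13, -12: arithmetic, step +1.
Track B's pattern makes the blank 43.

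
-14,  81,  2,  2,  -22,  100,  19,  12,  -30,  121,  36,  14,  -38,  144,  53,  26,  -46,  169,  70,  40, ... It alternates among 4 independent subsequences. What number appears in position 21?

-54

Split by position mod 4: positions 1, 5, 9, … form one track, and each other residue class forms its own.
Subsequence A: -14, -22, -30, -38, -46 — arithmetic with common difference −8.
Subsequence B: 81, 100, 121, 144, 169 — the squares 9², 10², 11², ….
Subsequence C: 2, 19, 36, 53, 70 — adding 17 each time.
Subsequence D: 2, 12, 14, 26, 40 — a Fibonacci-like recurrence a_n = a_{n-1} + a_{n-2}.
Position 21 → subsequence A, term 6 = -54.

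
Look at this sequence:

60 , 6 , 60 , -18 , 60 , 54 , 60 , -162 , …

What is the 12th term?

-1458

Positions 1, 3, 5, … form one subsequence and positions 2, 4, 6, … form another.
Track A is 60, 60, 60, 60, which is always 60.
Track B is 6, -18, 54, -162, which is geometric with ratio -3.
Position 12 falls in track B as its term 6, giving -1458.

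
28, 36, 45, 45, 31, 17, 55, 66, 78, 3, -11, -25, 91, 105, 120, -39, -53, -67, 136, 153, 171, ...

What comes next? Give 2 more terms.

Reading positions in blocks of 6 reveals the pattern AAABBB — 2 tracks woven together.
Subsequence A: 28, 36, 45, 55, 66, 78, 91, 105, 120, 136, 153, 171 — the triangular numbers T_7, T_8, ….
Subsequence B: 45, 31, 17, 3, -11, -25, -39, -53, -67 — linear: a_n = 59 − 14·n.
Position 22 falls in subsequence B as its term 10, giving -81.
Position 23 falls in subsequence B as its term 11, giving -95.

-81, -95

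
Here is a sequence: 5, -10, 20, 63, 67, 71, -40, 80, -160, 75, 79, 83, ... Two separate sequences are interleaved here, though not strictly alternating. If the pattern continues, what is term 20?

5120

Positions follow the repeating pattern AAABBB; grouping by letter gives 2 tracks.
Track A is 5, -10, 20, -40, 80, -160, which is geometric with ratio -2.
Track B is 63, 67, 71, 75, 79, 83, which is arithmetic, step +4.
The 20th slot belongs to track A; its 11th term is 5120.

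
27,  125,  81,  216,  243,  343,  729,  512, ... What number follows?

Positions 1, 3, 5, … form one subsequence and positions 2, 4, 6, … form another.
Track A: 27, 81, 243, 729 — powers of 3.
Track B: 125, 216, 343, 512 — the cubes 5³, 6³, 7³, ….
Term 9 comes from track A (its 5th entry): 2187.

2187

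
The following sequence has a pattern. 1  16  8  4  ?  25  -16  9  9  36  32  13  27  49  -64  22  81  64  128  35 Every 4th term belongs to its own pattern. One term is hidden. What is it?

3

Taking every 4th term gives 4 separate tracks.
Track A: 1, ?, 9, 27, 81 (powers 3^0, 3^1, 3^2, …).
Track B: 16, 25, 36, 49, 64 (the squares 4², 5², 6², …).
Track C: 8, -16, 32, -64, 128 (geometric, ×-2 each step).
Track D: 4, 9, 13, 22, 35 (Fibonacci-style (each term is the sum of the two before it)).
Track A's pattern makes the blank 3.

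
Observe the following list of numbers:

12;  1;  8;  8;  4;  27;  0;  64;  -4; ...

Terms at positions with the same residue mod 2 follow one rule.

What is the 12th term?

216

The terms cycle through 2 interleaved subsequences.
Subsequence A: 12, 8, 4, 0, -4 — subtracting 4 each time.
Subsequence B: 1, 8, 27, 64 — consecutive cubes n³ from n = 1.
Position 12 → subsequence B, term 6 = 216.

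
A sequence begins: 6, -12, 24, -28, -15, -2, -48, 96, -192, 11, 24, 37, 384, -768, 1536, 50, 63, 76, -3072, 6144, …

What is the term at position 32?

Reading positions in blocks of 6 reveals the pattern AAABBB — 2 tracks woven together.
Track A: 6, -12, 24, -48, 96, -192, 384, -768, 1536, -3072, 6144 (a geometric progression (common ratio -2)).
Track B: -28, -15, -2, 11, 24, 37, 50, 63, 76 (linear: a_n = -41 + 13·n).
Position 32 → track A, term 17 = 393216.

393216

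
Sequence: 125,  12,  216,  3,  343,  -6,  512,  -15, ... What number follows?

Positions 1, 3, 5, … form one subsequence and positions 2, 4, 6, … form another.
Stream A: 125, 216, 343, 512 — consecutive cubes n³ from n = 5.
Stream B: 12, 3, -6, -15 — arithmetic with common difference −9.
Position 9 → stream A, term 5 = 729.

729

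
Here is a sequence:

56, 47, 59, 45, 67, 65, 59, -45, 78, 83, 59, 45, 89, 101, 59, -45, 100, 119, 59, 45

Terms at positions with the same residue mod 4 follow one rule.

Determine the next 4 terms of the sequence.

The terms cycle through 4 interleaved subsequences.
Track A: 56, 67, 78, 89, 100. Adding 11 each time.
Track B: 47, 65, 83, 101, 119. Arithmetic, step +18.
Track C: 59, 59, 59, 59, 59. Constant 59.
Track D: 45, -45, 45, -45, 45. The oscillation 45·(−1)^(n+1).
Term 21 comes from track A (its 6th entry): 111.
Position 22 falls in track B as its term 6, giving 137.
Position 23 → track C, term 6 = 59.
Term 24 comes from track D (its 6th entry): -45.

111, 137, 59, -45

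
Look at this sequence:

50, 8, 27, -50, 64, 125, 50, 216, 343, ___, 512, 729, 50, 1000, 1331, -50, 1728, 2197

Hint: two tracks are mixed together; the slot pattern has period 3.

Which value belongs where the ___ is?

Reading positions in blocks of 3 reveals the pattern ABB — 2 tracks woven together.
Subsequence A = 50, -50, 50, ?, 50, -50: the oscillation 50·(−1)^(n+1).
Subsequence B = 8, 27, 64, 125, 216, 343, 512, 729, 1000, 1331, 1728, 2197: perfect cubes starting at 2³.
So the missing entry in subsequence A is -50.

-50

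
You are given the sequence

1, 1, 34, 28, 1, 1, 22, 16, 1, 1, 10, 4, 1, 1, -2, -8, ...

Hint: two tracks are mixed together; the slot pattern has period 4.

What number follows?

Positions follow the repeating pattern AABB; grouping by letter gives 2 tracks.
Track A: 1, 1, 1, 1, 1, 1, 1, 1. Constant 1.
Track B: 34, 28, 22, 16, 10, 4, -2, -8. Arithmetic with common difference −6.
Position 17 falls in track A as its term 9, giving 1.

1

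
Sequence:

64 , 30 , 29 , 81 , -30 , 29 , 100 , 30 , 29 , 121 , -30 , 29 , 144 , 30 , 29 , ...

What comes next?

Split by position mod 3 into 3 tracks.
Track A: 64, 81, 100, 121, 144 — the squares 8², 9², 10², ….
Track B: 30, -30, 30, -30, 30 — alternating ±30.
Track C: 29, 29, 29, 29, 29 — constant 29.
Position 16 → track A, term 6 = 169.

169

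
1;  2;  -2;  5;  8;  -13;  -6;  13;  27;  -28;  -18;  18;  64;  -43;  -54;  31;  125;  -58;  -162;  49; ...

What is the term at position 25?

343

Split by position mod 4 into 4 tracks.
Stream A is 1, 8, 27, 64, 125, which is perfect cubes starting at 1³.
Stream B is 2, -13, -28, -43, -58, which is linear: a_n = 17 − 15·n.
Stream C is -2, -6, -18, -54, -162, which is geometric with ratio 3.
Stream D is 5, 13, 18, 31, 49, which is Fibonacci-style (each term is the sum of the two before it).
Position 25 falls in stream A as its term 7, giving 343.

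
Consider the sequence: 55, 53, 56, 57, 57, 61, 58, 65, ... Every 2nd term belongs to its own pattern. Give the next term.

59

Positions 1, 3, 5, … form one subsequence and positions 2, 4, 6, … form another.
Stream A = 55, 56, 57, 58: adding 1 each time.
Stream B = 53, 57, 61, 65: arithmetic with common difference +4.
Term 9 comes from stream A (its 5th entry): 59.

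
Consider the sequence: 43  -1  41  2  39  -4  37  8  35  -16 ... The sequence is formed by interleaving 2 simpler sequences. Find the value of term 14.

Positions 1, 3, 5, … form one subsequence and positions 2, 4, 6, … form another.
Subsequence A: 43, 41, 39, 37, 35. Arithmetic with common difference −2.
Subsequence B: -1, 2, -4, 8, -16. Geometric, ×-2 each step.
Position 14 falls in subsequence B as its term 7, giving -64.

-64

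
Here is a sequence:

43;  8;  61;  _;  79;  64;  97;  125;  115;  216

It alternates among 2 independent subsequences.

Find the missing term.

27

Odd-indexed and even-indexed terms follow separate rules.
Stream A: 43, 61, 79, 97, 115 — arithmetic with common difference +18.
Stream B: 8, ?, 64, 125, 216 — the cubes 2³, 3³, 4³, ….
Filling stream B at index 2 by its rule yields 27.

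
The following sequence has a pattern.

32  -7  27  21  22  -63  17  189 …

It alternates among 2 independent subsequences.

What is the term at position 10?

Taking every 2nd term gives 2 separate tracks.
Subsequence A = 32, 27, 22, 17: arithmetic with common difference −5.
Subsequence B = -7, 21, -63, 189: geometric with ratio -3.
Position 10 falls in subsequence B as its term 5, giving -567.

-567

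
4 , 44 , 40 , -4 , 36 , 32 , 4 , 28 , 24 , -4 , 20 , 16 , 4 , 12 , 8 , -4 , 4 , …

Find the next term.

Positions follow the repeating pattern ABB; grouping by letter gives 2 tracks.
Stream A is 4, -4, 4, -4, 4, -4, which is the oscillation 4·(−1)^(n+1).
Stream B is 44, 40, 36, 32, 28, 24, 20, 16, 12, 8, 4, which is subtracting 4 each time.
Position 18 → stream B, term 12 = 0.

0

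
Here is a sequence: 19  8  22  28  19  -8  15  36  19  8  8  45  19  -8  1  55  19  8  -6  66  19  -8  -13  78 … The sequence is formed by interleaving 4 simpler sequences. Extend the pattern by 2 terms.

19, 8

Split by position mod 4: positions 1, 5, 9, … form one track, and each other residue class forms its own.
Subsequence A = 19, 19, 19, 19, 19, 19: always 19.
Subsequence B = 8, -8, 8, -8, 8, -8: oscillating between 8 and -8.
Subsequence C = 22, 15, 8, 1, -6, -13: arithmetic with common difference −7.
Subsequence D = 28, 36, 45, 55, 66, 78: triangular numbers n(n+1)/2 for n = 7, 8, ….
Position 25 → subsequence A, term 7 = 19.
Term 26 comes from subsequence B (its 7th entry): 8.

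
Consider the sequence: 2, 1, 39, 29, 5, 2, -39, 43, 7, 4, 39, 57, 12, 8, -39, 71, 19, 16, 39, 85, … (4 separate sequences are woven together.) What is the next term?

31

Taking every 4th term gives 4 separate tracks.
Track A: 2, 5, 7, 12, 19 (each term equals the sum of the previous two).
Track B: 1, 2, 4, 8, 16 (successive powers of 2).
Track C: 39, -39, 39, -39, 39 (the oscillation 39·(−1)^(n+1)).
Track D: 29, 43, 57, 71, 85 (arithmetic, step +14).
The 21st slot belongs to track A; its 6th term is 31.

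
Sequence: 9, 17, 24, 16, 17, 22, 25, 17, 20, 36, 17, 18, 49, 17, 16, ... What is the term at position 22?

100

The terms cycle through 3 interleaved subsequences.
Stream A: 9, 16, 25, 36, 49 (consecutive squares n² from n = 3).
Stream B: 17, 17, 17, 17, 17 (constant 17).
Stream C: 24, 22, 20, 18, 16 (linear: a_n = 26 − 2·n).
The 22nd slot belongs to stream A; its 8th term is 100.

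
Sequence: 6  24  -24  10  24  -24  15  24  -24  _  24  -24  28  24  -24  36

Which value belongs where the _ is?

Reading positions in blocks of 3 reveals the pattern ABB — 2 tracks woven together.
Subsequence A: 6, 10, 15, ?, 28, 36. Triangular numbers n(n+1)/2 for n = 3, 4, ….
Subsequence B: 24, -24, 24, -24, 24, -24, 24, -24, 24, -24. Oscillating between 24 and -24.
So the missing entry in subsequence A is 21.

21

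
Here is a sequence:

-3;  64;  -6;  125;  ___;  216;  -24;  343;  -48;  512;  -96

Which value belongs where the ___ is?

-12

Taking every 2nd term gives 2 separate tracks.
Stream A: -3, -6, ?, -24, -48, -96 (a geometric progression (common ratio 2)).
Stream B: 64, 125, 216, 343, 512 (consecutive cubes n³ from n = 4).
Filling stream A at index 3 by its rule yields -12.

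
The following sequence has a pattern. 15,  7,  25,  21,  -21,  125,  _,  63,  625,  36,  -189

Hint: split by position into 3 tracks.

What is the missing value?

Split by position mod 3 into 3 tracks.
Track A is 15, 21, ?, 36, which is triangular numbers starting at T_5.
Track B is 7, -21, 63, -189, which is geometric with ratio -3.
Track C is 25, 125, 625, which is successive powers of 5.
The gap is track A's term 3; the rule gives 28.

28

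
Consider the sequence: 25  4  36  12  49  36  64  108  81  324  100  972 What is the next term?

Odd-indexed and even-indexed terms follow separate rules.
Stream A = 25, 36, 49, 64, 81, 100: perfect squares starting at 5².
Stream B = 4, 12, 36, 108, 324, 972: geometric with ratio 3.
Position 13 → stream A, term 7 = 121.

121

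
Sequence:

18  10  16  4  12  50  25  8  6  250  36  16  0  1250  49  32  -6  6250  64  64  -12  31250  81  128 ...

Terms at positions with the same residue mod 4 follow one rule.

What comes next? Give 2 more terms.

Read the sequence 4 terms at a time; column i is its own pattern.
Stream A: 18, 12, 6, 0, -6, -12 (subtracting 6 each time).
Stream B: 10, 50, 250, 1250, 6250, 31250 (geometric, ×5 each step).
Stream C: 16, 25, 36, 49, 64, 81 (the squares 4², 5², 6², …).
Stream D: 4, 8, 16, 32, 64, 128 (powers 2^2, 2^3, 2^4, …).
The 25th slot belongs to stream A; its 7th term is -18.
The 26th slot belongs to stream B; its 7th term is 156250.

-18, 156250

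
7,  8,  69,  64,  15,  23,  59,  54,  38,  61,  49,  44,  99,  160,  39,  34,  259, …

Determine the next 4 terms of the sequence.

Reading positions in blocks of 4 reveals the pattern AABB — 2 tracks woven together.
Track A: 7, 8, 15, 23, 38, 61, 99, 160, 259 — Fibonacci-style (each term is the sum of the two before it).
Track B: 69, 64, 59, 54, 49, 44, 39, 34 — linear: a_n = 74 − 5·n.
Position 18 falls in track A as its term 10, giving 419.
Term 19 comes from track B (its 9th entry): 29.
Term 20 comes from track B (its 10th entry): 24.
Position 21 falls in track A as its term 11, giving 678.

419, 29, 24, 678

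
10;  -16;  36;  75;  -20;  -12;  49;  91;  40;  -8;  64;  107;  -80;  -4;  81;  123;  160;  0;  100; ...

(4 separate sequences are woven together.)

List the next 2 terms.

The terms cycle through 4 interleaved subsequences.
Track A is 10, -20, 40, -80, 160, which is geometric with ratio -2.
Track B is -16, -12, -8, -4, 0, which is arithmetic, step +4.
Track C is 36, 49, 64, 81, 100, which is consecutive squares n² from n = 6.
Track D is 75, 91, 107, 123, which is arithmetic with common difference +16.
Position 20 falls in track D as its term 5, giving 139.
Position 21 falls in track A as its term 6, giving -320.

139, -320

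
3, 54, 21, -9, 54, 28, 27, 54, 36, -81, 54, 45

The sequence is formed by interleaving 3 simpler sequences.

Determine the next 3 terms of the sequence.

The terms cycle through 3 interleaved subsequences.
Track A = 3, -9, 27, -81: geometric with ratio -3.
Track B = 54, 54, 54, 54: constant 54.
Track C = 21, 28, 36, 45: the triangular numbers T_6, T_7, ….
Position 13 → track A, term 5 = 243.
Term 14 comes from track B (its 5th entry): 54.
The 15th slot belongs to track C; its 5th term is 55.

243, 54, 55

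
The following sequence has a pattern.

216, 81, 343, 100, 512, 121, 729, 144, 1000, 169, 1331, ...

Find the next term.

Split by position mod 2 into 2 tracks.
Track A is 216, 343, 512, 729, 1000, 1331, which is perfect cubes starting at 6³.
Track B is 81, 100, 121, 144, 169, which is consecutive squares n² from n = 9.
Position 12 falls in track B as its term 6, giving 196.

196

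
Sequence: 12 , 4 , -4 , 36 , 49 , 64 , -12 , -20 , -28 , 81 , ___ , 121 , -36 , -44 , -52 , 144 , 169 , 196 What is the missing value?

The slot pattern repeats as AAABBB (period 6), so there are 2 interleaved tracks.
Track A: 12, 4, -4, -12, -20, -28, -36, -44, -52. Arithmetic, step −8.
Track B: 36, 49, 64, 81, ?, 121, 144, 169, 196. The squares 6², 7², 8², ….
The gap is track B's term 5; the rule gives 100.

100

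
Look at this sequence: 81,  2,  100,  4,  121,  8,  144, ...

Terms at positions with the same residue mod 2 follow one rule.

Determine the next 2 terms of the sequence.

16, 169

Odd-indexed and even-indexed terms follow separate rules.
Track A is 81, 100, 121, 144, which is the squares 9², 10², 11², ….
Track B is 2, 4, 8, which is powers of 2.
Position 8 falls in track B as its term 4, giving 16.
The 9th slot belongs to track A; its 5th term is 169.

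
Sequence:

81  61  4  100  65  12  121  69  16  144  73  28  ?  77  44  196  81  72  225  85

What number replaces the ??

Split by position mod 3: positions 1, 4, 7, … form one track, and each other residue class forms its own.
Track A is 81, 100, 121, 144, ?, 196, 225, which is consecutive squares n² from n = 9.
Track B is 61, 65, 69, 73, 77, 81, 85, which is linear: a_n = 57 + 4·n.
Track C is 4, 12, 16, 28, 44, 72, which is Fibonacci-style (each term is the sum of the two before it).
The gap is track A's term 5; the rule gives 169.

169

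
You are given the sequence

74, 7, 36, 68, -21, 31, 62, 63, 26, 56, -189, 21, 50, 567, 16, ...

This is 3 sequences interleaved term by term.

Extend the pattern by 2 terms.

The terms cycle through 3 interleaved subsequences.
Track A: 74, 68, 62, 56, 50 — arithmetic, step −6.
Track B: 7, -21, 63, -189, 567 — geometric, ×-3 each step.
Track C: 36, 31, 26, 21, 16 — arithmetic, step −5.
Position 16 falls in track A as its term 6, giving 44.
The 17th slot belongs to track B; its 6th term is -1701.

44, -1701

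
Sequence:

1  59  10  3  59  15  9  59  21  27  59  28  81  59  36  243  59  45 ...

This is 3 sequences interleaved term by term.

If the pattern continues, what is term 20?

59

Read the sequence 3 terms at a time; column i is its own pattern.
Track A is 1, 3, 9, 27, 81, 243, which is successive powers of 3.
Track B is 59, 59, 59, 59, 59, 59, which is the constant sequence 59.
Track C is 10, 15, 21, 28, 36, 45, which is the triangular numbers T_4, T_5, ….
The 20th slot belongs to track B; its 7th term is 59.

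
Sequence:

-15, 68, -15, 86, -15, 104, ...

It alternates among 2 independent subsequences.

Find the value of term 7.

Split by position mod 2 into 2 tracks.
Track A is -15, -15, -15, which is always -15.
Track B is 68, 86, 104, which is linear: a_n = 50 + 18·n.
Term 7 comes from track A (its 4th entry): -15.

-15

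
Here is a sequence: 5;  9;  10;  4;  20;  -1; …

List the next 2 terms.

The terms cycle through 2 interleaved subsequences.
Track A = 5, 10, 20: multiplying by 2 each time.
Track B = 9, 4, -1: linear: a_n = 14 − 5·n.
Term 7 comes from track A (its 4th entry): 40.
Position 8 → track B, term 4 = -6.

40, -6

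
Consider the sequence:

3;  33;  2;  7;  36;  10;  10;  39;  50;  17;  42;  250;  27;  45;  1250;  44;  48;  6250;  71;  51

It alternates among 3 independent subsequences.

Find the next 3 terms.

31250, 115, 54

Taking every 3rd term gives 3 separate tracks.
Track A: 3, 7, 10, 17, 27, 44, 71 — a Fibonacci-like recurrence a_n = a_{n-1} + a_{n-2}.
Track B: 33, 36, 39, 42, 45, 48, 51 — adding 3 each time.
Track C: 2, 10, 50, 250, 1250, 6250 — a geometric progression (common ratio 5).
The 21st slot belongs to track C; its 7th term is 31250.
Term 22 comes from track A (its 8th entry): 115.
The 23rd slot belongs to track B; its 8th term is 54.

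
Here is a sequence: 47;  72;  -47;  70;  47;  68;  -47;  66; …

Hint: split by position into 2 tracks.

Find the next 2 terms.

47, 64

Split by position mod 2 into 2 tracks.
Track A: 47, -47, 47, -47. The oscillation 47·(−1)^(n+1).
Track B: 72, 70, 68, 66. Arithmetic, step −2.
Term 9 comes from track A (its 5th entry): 47.
Term 10 comes from track B (its 5th entry): 64.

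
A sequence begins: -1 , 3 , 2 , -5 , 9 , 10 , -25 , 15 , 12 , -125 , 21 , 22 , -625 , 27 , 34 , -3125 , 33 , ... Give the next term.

56

Split by position mod 3 into 3 tracks.
Track A: -1, -5, -25, -125, -625, -3125 (geometric, ×5 each step).
Track B: 3, 9, 15, 21, 27, 33 (arithmetic, step +6).
Track C: 2, 10, 12, 22, 34 (Fibonacci-style (each term is the sum of the two before it)).
Position 18 falls in track C as its term 6, giving 56.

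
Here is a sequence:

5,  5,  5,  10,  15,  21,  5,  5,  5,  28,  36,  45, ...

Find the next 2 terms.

5, 5

Positions follow the repeating pattern AAABBB; grouping by letter gives 2 tracks.
Stream A: 5, 5, 5, 5, 5, 5. Always 5.
Stream B: 10, 15, 21, 28, 36, 45. Triangular numbers starting at T_4.
Position 13 → stream A, term 7 = 5.
Position 14 → stream A, term 8 = 5.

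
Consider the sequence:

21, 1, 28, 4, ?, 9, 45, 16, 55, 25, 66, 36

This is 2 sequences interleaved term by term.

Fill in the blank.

Split by position mod 2 into 2 tracks.
Track A: 21, 28, ?, 45, 55, 66 (triangular numbers starting at T_6).
Track B: 1, 4, 9, 16, 25, 36 (consecutive squares n² from n = 1).
Track A's pattern makes the blank 36.

36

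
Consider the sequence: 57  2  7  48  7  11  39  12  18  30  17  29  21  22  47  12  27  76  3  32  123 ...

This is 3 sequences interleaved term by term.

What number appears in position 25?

The terms cycle through 3 interleaved subsequences.
Subsequence A = 57, 48, 39, 30, 21, 12, 3: linear: a_n = 66 − 9·n.
Subsequence B = 2, 7, 12, 17, 22, 27, 32: linear: a_n = -3 + 5·n.
Subsequence C = 7, 11, 18, 29, 47, 76, 123: Fibonacci-style (each term is the sum of the two before it).
The 25th slot belongs to subsequence A; its 9th term is -15.

-15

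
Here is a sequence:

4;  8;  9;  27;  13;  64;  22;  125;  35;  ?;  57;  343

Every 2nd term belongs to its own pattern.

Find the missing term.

Odd-indexed and even-indexed terms follow separate rules.
Subsequence A is 4, 9, 13, 22, 35, 57, which is Fibonacci-style (each term is the sum of the two before it).
Subsequence B is 8, 27, 64, 125, ?, 343, which is perfect cubes starting at 2³.
Filling subsequence B at index 5 by its rule yields 216.

216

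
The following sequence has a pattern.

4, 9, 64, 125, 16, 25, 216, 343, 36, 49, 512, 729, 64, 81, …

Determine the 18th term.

121

The slot pattern repeats as AABB (period 4), so there are 2 interleaved tracks.
Track A = 4, 9, 16, 25, 36, 49, 64, 81: the squares 2², 3², 4², ….
Track B = 64, 125, 216, 343, 512, 729: consecutive cubes n³ from n = 4.
Term 18 comes from track A (its 10th entry): 121.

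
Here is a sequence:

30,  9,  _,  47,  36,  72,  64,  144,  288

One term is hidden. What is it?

18

Positions follow the repeating pattern ABB; grouping by letter gives 2 tracks.
Track A: 30, 47, 64 (arithmetic, step +17).
Track B: 9, ?, 36, 72, 144, 288 (geometric, ×2 each step).
Track B's pattern makes the blank 18.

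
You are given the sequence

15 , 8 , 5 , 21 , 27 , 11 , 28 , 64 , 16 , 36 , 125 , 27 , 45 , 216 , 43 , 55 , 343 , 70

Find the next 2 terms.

Taking every 3rd term gives 3 separate tracks.
Track A: 15, 21, 28, 36, 45, 55 (triangular numbers n(n+1)/2 for n = 5, 6, …).
Track B: 8, 27, 64, 125, 216, 343 (consecutive cubes n³ from n = 2).
Track C: 5, 11, 16, 27, 43, 70 (each term equals the sum of the previous two).
The 19th slot belongs to track A; its 7th term is 66.
Term 20 comes from track B (its 7th entry): 512.

66, 512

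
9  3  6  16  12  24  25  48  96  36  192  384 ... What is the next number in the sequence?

49

The slot pattern repeats as ABB (period 3), so there are 2 interleaved tracks.
Track A is 9, 16, 25, 36, which is perfect squares starting at 3².
Track B is 3, 6, 12, 24, 48, 96, 192, 384, which is geometric, ×2 each step.
The 13th slot belongs to track A; its 5th term is 49.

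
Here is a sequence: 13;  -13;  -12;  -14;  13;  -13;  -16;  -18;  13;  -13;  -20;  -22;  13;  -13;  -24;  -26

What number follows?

13

The slot pattern repeats as AABB (period 4), so there are 2 interleaved tracks.
Track A: 13, -13, 13, -13, 13, -13, 13, -13 (oscillating between 13 and -13).
Track B: -12, -14, -16, -18, -20, -22, -24, -26 (linear: a_n = -10 − 2·n).
Position 17 falls in track A as its term 9, giving 13.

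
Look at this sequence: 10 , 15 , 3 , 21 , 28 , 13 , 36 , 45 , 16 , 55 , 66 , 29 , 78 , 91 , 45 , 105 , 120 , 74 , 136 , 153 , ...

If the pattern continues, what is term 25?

210

Reading positions in blocks of 3 reveals the pattern AAB — 2 tracks woven together.
Track A is 10, 15, 21, 28, 36, 45, 55, 66, 78, 91, 105, 120, 136, 153, which is triangular numbers starting at T_4.
Track B is 3, 13, 16, 29, 45, 74, which is a Fibonacci-like recurrence a_n = a_{n-1} + a_{n-2}.
Position 25 → track A, term 17 = 210.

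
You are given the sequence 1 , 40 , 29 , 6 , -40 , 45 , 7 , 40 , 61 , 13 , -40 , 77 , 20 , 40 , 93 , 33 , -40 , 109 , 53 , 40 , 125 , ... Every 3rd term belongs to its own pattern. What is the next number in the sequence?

86

Taking every 3rd term gives 3 separate tracks.
Stream A: 1, 6, 7, 13, 20, 33, 53 (a Fibonacci-like recurrence a_n = a_{n-1} + a_{n-2}).
Stream B: 40, -40, 40, -40, 40, -40, 40 (the oscillation 40·(−1)^(n+1)).
Stream C: 29, 45, 61, 77, 93, 109, 125 (arithmetic, step +16).
Position 22 falls in stream A as its term 8, giving 86.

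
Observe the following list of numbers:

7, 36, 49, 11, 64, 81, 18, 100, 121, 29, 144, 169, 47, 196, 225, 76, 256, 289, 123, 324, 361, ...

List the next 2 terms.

Reading positions in blocks of 3 reveals the pattern ABB — 2 tracks woven together.
Track A: 7, 11, 18, 29, 47, 76, 123 — a Fibonacci-like recurrence a_n = a_{n-1} + a_{n-2}.
Track B: 36, 49, 64, 81, 100, 121, 144, 169, 196, 225, 256, 289, 324, 361 — perfect squares starting at 6².
Position 22 falls in track A as its term 8, giving 199.
Position 23 falls in track B as its term 15, giving 400.

199, 400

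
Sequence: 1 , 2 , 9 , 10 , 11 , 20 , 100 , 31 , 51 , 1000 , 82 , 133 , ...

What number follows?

The slot pattern repeats as ABB (period 3), so there are 2 interleaved tracks.
Track A: 1, 10, 100, 1000 — successive powers of 10.
Track B: 2, 9, 11, 20, 31, 51, 82, 133 — a Fibonacci-like recurrence a_n = a_{n-1} + a_{n-2}.
Term 13 comes from track A (its 5th entry): 10000.

10000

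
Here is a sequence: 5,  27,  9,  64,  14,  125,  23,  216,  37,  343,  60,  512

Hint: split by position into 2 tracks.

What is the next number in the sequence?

Odd-indexed and even-indexed terms follow separate rules.
Track A: 5, 9, 14, 23, 37, 60. A Fibonacci-like recurrence a_n = a_{n-1} + a_{n-2}.
Track B: 27, 64, 125, 216, 343, 512. Perfect cubes starting at 3³.
Position 13 falls in track A as its term 7, giving 97.

97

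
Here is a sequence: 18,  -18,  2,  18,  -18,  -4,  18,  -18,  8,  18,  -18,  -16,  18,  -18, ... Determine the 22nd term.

18

The slot pattern repeats as AAB (period 3), so there are 2 interleaved tracks.
Track A: 18, -18, 18, -18, 18, -18, 18, -18, 18, -18 (oscillating between 18 and -18).
Track B: 2, -4, 8, -16 (geometric, ×-2 each step).
Position 22 → track A, term 15 = 18.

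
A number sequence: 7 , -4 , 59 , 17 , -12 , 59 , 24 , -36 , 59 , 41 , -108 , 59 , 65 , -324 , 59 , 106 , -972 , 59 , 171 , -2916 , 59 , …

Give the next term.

277

Split by position mod 3 into 3 tracks.
Track A: 7, 17, 24, 41, 65, 106, 171 — each term equals the sum of the previous two.
Track B: -4, -12, -36, -108, -324, -972, -2916 — geometric with ratio 3.
Track C: 59, 59, 59, 59, 59, 59, 59 — constant 59.
Term 22 comes from track A (its 8th entry): 277.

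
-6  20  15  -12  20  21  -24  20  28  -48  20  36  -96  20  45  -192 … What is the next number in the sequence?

Taking every 3rd term gives 3 separate tracks.
Track A is -6, -12, -24, -48, -96, -192, which is geometric with ratio 2.
Track B is 20, 20, 20, 20, 20, which is always 20.
Track C is 15, 21, 28, 36, 45, which is triangular numbers starting at T_5.
Position 17 → track B, term 6 = 20.

20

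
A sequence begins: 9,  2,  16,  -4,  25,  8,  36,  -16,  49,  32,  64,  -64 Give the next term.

81

Odd-indexed and even-indexed terms follow separate rules.
Stream A = 9, 16, 25, 36, 49, 64: perfect squares starting at 3².
Stream B = 2, -4, 8, -16, 32, -64: a geometric progression (common ratio -2).
Term 13 comes from stream A (its 7th entry): 81.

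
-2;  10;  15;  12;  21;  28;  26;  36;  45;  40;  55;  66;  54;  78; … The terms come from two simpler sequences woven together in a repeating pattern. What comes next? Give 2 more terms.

91, 68

Positions follow the repeating pattern ABB; grouping by letter gives 2 tracks.
Track A is -2, 12, 26, 40, 54, which is adding 14 each time.
Track B is 10, 15, 21, 28, 36, 45, 55, 66, 78, which is triangular numbers n(n+1)/2 for n = 4, 5, ….
Position 15 falls in track B as its term 10, giving 91.
The 16th slot belongs to track A; its 6th term is 68.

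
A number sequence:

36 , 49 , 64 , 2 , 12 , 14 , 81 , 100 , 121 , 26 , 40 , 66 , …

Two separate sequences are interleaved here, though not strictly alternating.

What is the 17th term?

Reading positions in blocks of 6 reveals the pattern AAABBB — 2 tracks woven together.
Stream A: 36, 49, 64, 81, 100, 121. Perfect squares starting at 6².
Stream B: 2, 12, 14, 26, 40, 66. A Fibonacci-like recurrence a_n = a_{n-1} + a_{n-2}.
Position 17 falls in stream B as its term 8, giving 172.

172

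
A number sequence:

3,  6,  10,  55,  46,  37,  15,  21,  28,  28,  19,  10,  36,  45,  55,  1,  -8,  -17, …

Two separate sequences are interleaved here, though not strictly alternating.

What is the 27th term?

136

Positions follow the repeating pattern AAABBB; grouping by letter gives 2 tracks.
Subsequence A: 3, 6, 10, 15, 21, 28, 36, 45, 55. Triangular numbers starting at T_2.
Subsequence B: 55, 46, 37, 28, 19, 10, 1, -8, -17. Linear: a_n = 64 − 9·n.
Position 27 → subsequence A, term 15 = 136.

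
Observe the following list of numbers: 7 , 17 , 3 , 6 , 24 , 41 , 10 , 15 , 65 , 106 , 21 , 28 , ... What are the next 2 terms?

171, 277

Positions follow the repeating pattern AABB; grouping by letter gives 2 tracks.
Subsequence A: 7, 17, 24, 41, 65, 106 (a Fibonacci-like recurrence a_n = a_{n-1} + a_{n-2}).
Subsequence B: 3, 6, 10, 15, 21, 28 (the triangular numbers T_2, T_3, …).
Term 13 comes from subsequence A (its 7th entry): 171.
The 14th slot belongs to subsequence A; its 8th term is 277.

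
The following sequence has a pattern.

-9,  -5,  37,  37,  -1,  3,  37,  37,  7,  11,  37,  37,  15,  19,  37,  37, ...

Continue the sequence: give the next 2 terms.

Positions follow the repeating pattern AABB; grouping by letter gives 2 tracks.
Stream A: -9, -5, -1, 3, 7, 11, 15, 19 (arithmetic with common difference +4).
Stream B: 37, 37, 37, 37, 37, 37, 37, 37 (always 37).
The 17th slot belongs to stream A; its 9th term is 23.
Term 18 comes from stream A (its 10th entry): 27.

23, 27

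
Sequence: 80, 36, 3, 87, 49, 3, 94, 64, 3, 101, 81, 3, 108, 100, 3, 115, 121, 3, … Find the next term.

122

The terms cycle through 3 interleaved subsequences.
Track A: 80, 87, 94, 101, 108, 115. Adding 7 each time.
Track B: 36, 49, 64, 81, 100, 121. Perfect squares starting at 6².
Track C: 3, 3, 3, 3, 3, 3. The constant sequence 3.
Position 19 falls in track A as its term 7, giving 122.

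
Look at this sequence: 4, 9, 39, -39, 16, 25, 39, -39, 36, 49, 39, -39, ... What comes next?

64

The slot pattern repeats as AABB (period 4), so there are 2 interleaved tracks.
Track A is 4, 9, 16, 25, 36, 49, which is consecutive squares n² from n = 2.
Track B is 39, -39, 39, -39, 39, -39, which is oscillating between 39 and -39.
Position 13 falls in track A as its term 7, giving 64.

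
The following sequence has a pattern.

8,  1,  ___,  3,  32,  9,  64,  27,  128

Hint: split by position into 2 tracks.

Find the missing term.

16

The terms cycle through 2 interleaved subsequences.
Track A: 8, ?, 32, 64, 128 (a geometric progression (common ratio 2)).
Track B: 1, 3, 9, 27 (powers 3^0, 3^1, 3^2, …).
The gap is track A's term 2; the rule gives 16.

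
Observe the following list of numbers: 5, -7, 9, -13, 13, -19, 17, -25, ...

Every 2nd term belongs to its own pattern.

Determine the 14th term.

-43

Positions 1, 3, 5, … form one subsequence and positions 2, 4, 6, … form another.
Subsequence A: 5, 9, 13, 17 — arithmetic with common difference +4.
Subsequence B: -7, -13, -19, -25 — linear: a_n = -1 − 6·n.
Term 14 comes from subsequence B (its 7th entry): -43.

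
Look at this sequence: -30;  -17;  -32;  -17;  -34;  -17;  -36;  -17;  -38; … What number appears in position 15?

-44

The terms cycle through 2 interleaved subsequences.
Track A: -30, -32, -34, -36, -38. Linear: a_n = -28 − 2·n.
Track B: -17, -17, -17, -17. Constant -17.
Term 15 comes from track A (its 8th entry): -44.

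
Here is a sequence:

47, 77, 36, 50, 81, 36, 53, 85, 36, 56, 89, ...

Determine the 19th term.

Read the sequence 3 terms at a time; column i is its own pattern.
Track A: 47, 50, 53, 56. Arithmetic, step +3.
Track B: 77, 81, 85, 89. Adding 4 each time.
Track C: 36, 36, 36. The constant sequence 36.
Position 19 falls in track A as its term 7, giving 65.

65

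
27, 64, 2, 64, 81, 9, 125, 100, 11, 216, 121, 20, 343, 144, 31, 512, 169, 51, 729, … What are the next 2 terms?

Split by position mod 3: positions 1, 4, 7, … form one track, and each other residue class forms its own.
Track A = 27, 64, 125, 216, 343, 512, 729: perfect cubes starting at 3³.
Track B = 64, 81, 100, 121, 144, 169: the squares 8², 9², 10², ….
Track C = 2, 9, 11, 20, 31, 51: a Fibonacci-like recurrence a_n = a_{n-1} + a_{n-2}.
The 20th slot belongs to track B; its 7th term is 196.
The 21st slot belongs to track C; its 7th term is 82.

196, 82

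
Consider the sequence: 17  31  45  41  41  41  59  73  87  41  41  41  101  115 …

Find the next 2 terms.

129, 41

Positions follow the repeating pattern AAABBB; grouping by letter gives 2 tracks.
Track A: 17, 31, 45, 59, 73, 87, 101, 115. Arithmetic with common difference +14.
Track B: 41, 41, 41, 41, 41, 41. Constant 41.
Position 15 → track A, term 9 = 129.
Position 16 → track B, term 7 = 41.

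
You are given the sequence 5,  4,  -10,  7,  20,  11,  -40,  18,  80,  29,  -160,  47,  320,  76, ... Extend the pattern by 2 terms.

Odd-indexed and even-indexed terms follow separate rules.
Track A: 5, -10, 20, -40, 80, -160, 320 (geometric with ratio -2).
Track B: 4, 7, 11, 18, 29, 47, 76 (each term equals the sum of the previous two).
Position 15 → track A, term 8 = -640.
The 16th slot belongs to track B; its 8th term is 123.

-640, 123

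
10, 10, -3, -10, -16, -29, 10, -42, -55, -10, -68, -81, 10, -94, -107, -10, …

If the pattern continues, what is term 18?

Positions follow the repeating pattern ABB; grouping by letter gives 2 tracks.
Subsequence A: 10, -10, 10, -10, 10, -10. Alternating ±10.
Subsequence B: 10, -3, -16, -29, -42, -55, -68, -81, -94, -107. Linear: a_n = 23 − 13·n.
Term 18 comes from subsequence B (its 12th entry): -133.

-133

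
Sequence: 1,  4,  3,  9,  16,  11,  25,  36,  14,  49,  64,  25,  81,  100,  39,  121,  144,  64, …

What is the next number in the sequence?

169

Reading positions in blocks of 3 reveals the pattern AAB — 2 tracks woven together.
Track A: 1, 4, 9, 16, 25, 36, 49, 64, 81, 100, 121, 144 (the squares 1², 2², 3², …).
Track B: 3, 11, 14, 25, 39, 64 (each term equals the sum of the previous two).
Position 19 falls in track A as its term 13, giving 169.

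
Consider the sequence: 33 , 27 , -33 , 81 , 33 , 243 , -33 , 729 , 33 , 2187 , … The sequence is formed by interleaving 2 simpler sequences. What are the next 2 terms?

Taking every 2nd term gives 2 separate tracks.
Stream A: 33, -33, 33, -33, 33 (alternating ±33).
Stream B: 27, 81, 243, 729, 2187 (successive powers of 3).
Term 11 comes from stream A (its 6th entry): -33.
Term 12 comes from stream B (its 6th entry): 6561.

-33, 6561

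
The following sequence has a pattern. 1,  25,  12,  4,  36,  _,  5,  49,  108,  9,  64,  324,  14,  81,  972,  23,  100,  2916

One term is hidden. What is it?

Read the sequence 3 terms at a time; column i is its own pattern.
Track A: 1, 4, 5, 9, 14, 23 — Fibonacci-style (each term is the sum of the two before it).
Track B: 25, 36, 49, 64, 81, 100 — consecutive squares n² from n = 5.
Track C: 12, ?, 108, 324, 972, 2916 — multiplying by 3 each time.
Filling track C at index 2 by its rule yields 36.

36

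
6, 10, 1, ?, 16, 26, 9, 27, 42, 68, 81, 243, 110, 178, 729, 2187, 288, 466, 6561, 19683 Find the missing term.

3

The slot pattern repeats as AABB (period 4), so there are 2 interleaved tracks.
Stream A is 6, 10, 16, 26, 42, 68, 110, 178, 288, 466, which is each term equals the sum of the previous two.
Stream B is 1, ?, 9, 27, 81, 243, 729, 2187, 6561, 19683, which is powers of 3.
Filling stream B at index 2 by its rule yields 3.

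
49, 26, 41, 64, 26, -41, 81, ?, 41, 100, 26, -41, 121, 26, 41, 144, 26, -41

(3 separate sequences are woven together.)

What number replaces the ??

The terms cycle through 3 interleaved subsequences.
Track A = 49, 64, 81, 100, 121, 144: the squares 7², 8², 9², ….
Track B = 26, 26, ?, 26, 26, 26: always 26.
Track C = 41, -41, 41, -41, 41, -41: the oscillation 41·(−1)^(n+1).
Filling track B at index 3 by its rule yields 26.

26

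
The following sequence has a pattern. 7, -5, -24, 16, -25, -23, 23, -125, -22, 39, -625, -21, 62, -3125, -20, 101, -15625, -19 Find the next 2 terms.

163, -78125

Split by position mod 3 into 3 tracks.
Track A = 7, 16, 23, 39, 62, 101: a Fibonacci-like recurrence a_n = a_{n-1} + a_{n-2}.
Track B = -5, -25, -125, -625, -3125, -15625: geometric, ×5 each step.
Track C = -24, -23, -22, -21, -20, -19: arithmetic, step +1.
Position 19 falls in track A as its term 7, giving 163.
Position 20 → track B, term 7 = -78125.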